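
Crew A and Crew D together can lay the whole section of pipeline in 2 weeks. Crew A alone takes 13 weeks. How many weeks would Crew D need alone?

Combined rate is 1/2 per week.
Known contribution: 1/13 per week.
So Crew D's rate is 1/2 − 1/13 = 11/26, meaning 26/11 weeks alone.

26/11 weeks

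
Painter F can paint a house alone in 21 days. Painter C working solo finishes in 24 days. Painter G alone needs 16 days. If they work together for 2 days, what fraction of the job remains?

39/56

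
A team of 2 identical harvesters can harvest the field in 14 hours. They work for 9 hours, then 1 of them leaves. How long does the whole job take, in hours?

19 hours

One harvester does 1/28 of the job per hour.
After 9 hours with 2 harvesters, 9/14 is done (5/14 left).
With 1 harvester the rate is 1/28, so the rest takes 5/14 ÷ 1/28 = 10 hours.
Total = 9 + 10 = 19 hours.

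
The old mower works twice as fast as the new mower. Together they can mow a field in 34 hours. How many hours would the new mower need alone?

102 hours

Let the new mower's rate be r; then the old mower's rate is 2r, so together (2 + 1)r = 3r = 1/34.
Thus r = 1/102 per hour.
The new mower alone: 102 hours; the old mower alone: 51 hours.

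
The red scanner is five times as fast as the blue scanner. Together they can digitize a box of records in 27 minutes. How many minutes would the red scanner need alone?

162/5 minutes

Let the blue scanner's rate be r; then the red scanner's rate is 5r, so together (5 + 1)r = 6r = 1/27.
Thus r = 1/162 per minute.
The blue scanner alone: 162 minutes; the red scanner alone: 162/5 minutes.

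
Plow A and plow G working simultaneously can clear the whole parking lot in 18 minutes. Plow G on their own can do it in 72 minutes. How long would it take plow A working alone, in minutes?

Combined rate is 1/18 per minute.
Known contribution: 1/72 per minute.
So plow A's rate is 1/18 − 1/72 = 1/24, meaning 24 minutes alone.

24 minutes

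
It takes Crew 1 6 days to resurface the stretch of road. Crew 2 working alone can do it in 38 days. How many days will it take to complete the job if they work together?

57/11 days

Combined rate: 1/6 + 1/38 = (19 + 3)/114 = 22/114 = 11/57 per day.
Time = 1 ÷ (11/57) = 57/11 days.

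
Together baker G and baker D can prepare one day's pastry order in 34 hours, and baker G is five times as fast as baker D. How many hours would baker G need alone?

204/5 hours

Let baker D's rate be r; then baker G's rate is 5r, so together (5 + 1)r = 6r = 1/34.
Thus r = 1/204 per hour.
Baker D alone: 204 hours; baker G alone: 204/5 hours.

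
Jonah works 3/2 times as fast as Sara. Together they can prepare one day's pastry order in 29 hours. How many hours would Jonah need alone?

145/3 hours

Let Sara's rate be r; then Jonah's rate is (3/2)r, so together (3/2 + 1)r = (5/2)r = 1/29.
Thus r = 2/145 per hour.
Sara alone: 145/2 hours; Jonah alone: 145/3 hours.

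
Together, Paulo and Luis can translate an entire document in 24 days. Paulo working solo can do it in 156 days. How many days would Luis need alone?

Combined rate is 1/24 per day.
Known contribution: 1/156 per day.
So Luis's rate is 1/24 − 1/156 = 11/312, meaning 312/11 days alone.

312/11 days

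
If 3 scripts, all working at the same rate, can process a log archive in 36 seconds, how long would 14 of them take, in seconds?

54/7 seconds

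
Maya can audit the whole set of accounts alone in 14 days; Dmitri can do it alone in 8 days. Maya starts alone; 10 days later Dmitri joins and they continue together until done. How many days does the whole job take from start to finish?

In 10 days Maya does 10/14 = 5/7 of the job, leaving 2/7.
Maya and Dmitri together work at 11/56 per day, so finishing takes 2/7 ÷ 11/56 = 16/11 days.
Total time = 10 + 16/11 = 126/11 days.

126/11 days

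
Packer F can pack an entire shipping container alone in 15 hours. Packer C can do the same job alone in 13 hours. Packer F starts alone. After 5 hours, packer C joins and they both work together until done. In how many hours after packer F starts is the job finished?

In the first 5 hours packer F alone does 5/15 = 1/3 of the job, leaving 2/3.
Once everyone is working, combined rate: 1/15 + 1/13 = (13 + 15)/195 = 28/195 per hour.
Remaining 2/3 at 28/195 per hour takes 65/14 hours.
Total from the start = 5 + 65/14 = 135/14 hours.

135/14 hours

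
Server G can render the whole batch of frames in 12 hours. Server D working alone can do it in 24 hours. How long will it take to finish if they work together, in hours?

Combined rate: 1/12 + 1/24 = (2 + 1)/24 = 3/24 = 1/8 per hour.
Time = 1 ÷ (1/8) = 8 hours.

8 hours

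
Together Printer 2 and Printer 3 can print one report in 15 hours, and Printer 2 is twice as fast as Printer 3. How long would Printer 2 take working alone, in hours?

Let Printer 3's rate be r; then Printer 2's rate is 2r, so together (2 + 1)r = 3r = 1/15.
Thus r = 1/45 per hour.
Printer 3 alone: 45 hours; Printer 2 alone: 45/2 hours.

45/2 hours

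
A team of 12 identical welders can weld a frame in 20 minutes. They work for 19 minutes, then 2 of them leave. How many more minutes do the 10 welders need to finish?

One welder does 1/240 of the job per minute.
After 19 minutes with 12 welders, 19/20 is done (1/20 left).
With 10 welders the rate is 10/240 = 1/24, so the rest takes 1/20 ÷ 1/24 = 6/5 minutes.

6/5 minutes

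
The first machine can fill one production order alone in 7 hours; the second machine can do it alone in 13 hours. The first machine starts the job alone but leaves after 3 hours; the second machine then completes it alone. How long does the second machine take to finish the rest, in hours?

52/7 hours

In 3 hours the first machine does 3/7 of the job, leaving 4/7.
The second machine works at 1/13 per hour, so finishing takes 4/7 ÷ 1/13 = 52/7 hours.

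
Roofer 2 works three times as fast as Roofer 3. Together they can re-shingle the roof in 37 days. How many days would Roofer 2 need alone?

148/3 days

Let Roofer 3's rate be r; then Roofer 2's rate is 3r, so together (3 + 1)r = 4r = 1/37.
Thus r = 1/148 per day.
Roofer 3 alone: 148 days; Roofer 2 alone: 148/3 days.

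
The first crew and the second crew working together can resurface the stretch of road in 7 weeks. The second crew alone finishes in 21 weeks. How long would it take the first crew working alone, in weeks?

21/2 weeks

Combined rate is 1/7 per week.
Known contribution: 1/21 per week.
So the first crew's rate is 1/7 − 1/21 = 2/21, meaning 21/2 weeks alone.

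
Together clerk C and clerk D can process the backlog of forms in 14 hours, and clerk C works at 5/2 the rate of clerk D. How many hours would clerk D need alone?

49 hours

Let clerk D's rate be r; then clerk C's rate is (5/2)r, so together (5/2 + 1)r = (7/2)r = 1/14.
Thus r = 1/49 per hour.
Clerk D alone: 49 hours; clerk C alone: 98/5 hours.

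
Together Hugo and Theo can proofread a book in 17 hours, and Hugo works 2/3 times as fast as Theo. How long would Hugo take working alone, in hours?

85/2 hours

Let Theo's rate be r; then Hugo's rate is (2/3)r, so together (2/3 + 1)r = (5/3)r = 1/17.
Thus r = 3/85 per hour.
Theo alone: 85/3 hours; Hugo alone: 85/2 hours.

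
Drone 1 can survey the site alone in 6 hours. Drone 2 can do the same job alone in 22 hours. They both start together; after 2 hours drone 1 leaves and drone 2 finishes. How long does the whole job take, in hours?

44/3 hours

In the first 2 hours the combined rate is 7/33, so 14/33 of the job is done, leaving 19/33.
After drone 1 leaves the rate is 1/22 per hour; the remaining 19/33 takes 38/3 hours.
Total = 2 + 38/3 = 44/3 hours.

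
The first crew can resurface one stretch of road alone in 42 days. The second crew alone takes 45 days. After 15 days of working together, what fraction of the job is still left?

13/42

Combined rate: 1/42 + 1/45 = (15 + 14)/630 = 29/630 per day.
In 15 days they complete 15·29/630 = 29/42 of the job.
So 13/42 remains.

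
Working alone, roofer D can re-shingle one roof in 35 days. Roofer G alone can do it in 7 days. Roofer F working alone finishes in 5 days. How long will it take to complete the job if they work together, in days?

35/13 days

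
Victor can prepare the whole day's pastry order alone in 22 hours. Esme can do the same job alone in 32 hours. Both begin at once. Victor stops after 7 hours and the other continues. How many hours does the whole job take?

240/11 hours

In the first 7 hours the combined rate is 27/352, so 189/352 of the job is done, leaving 163/352.
After Victor leaves the rate is 1/32 per hour; the remaining 163/352 takes 163/11 hours.
Total = 7 + 163/11 = 240/11 hours.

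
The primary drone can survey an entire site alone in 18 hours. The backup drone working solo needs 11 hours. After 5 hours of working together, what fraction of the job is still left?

Combined rate: 1/18 + 1/11 = (11 + 18)/198 = 29/198 per hour.
In 5 hours they complete 5·29/198 = 145/198 of the job.
So 53/198 remains.

53/198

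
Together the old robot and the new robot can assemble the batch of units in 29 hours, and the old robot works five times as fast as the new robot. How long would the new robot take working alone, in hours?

Let the new robot's rate be r; then the old robot's rate is 5r, so together (5 + 1)r = 6r = 1/29.
Thus r = 1/174 per hour.
The new robot alone: 174 hours; the old robot alone: 174/5 hours.

174 hours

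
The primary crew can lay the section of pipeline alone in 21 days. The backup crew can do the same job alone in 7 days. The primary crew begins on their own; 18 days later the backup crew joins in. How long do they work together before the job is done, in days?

In the first 18 days the primary crew alone does 18/21 = 6/7 of the job, leaving 1/7.
Once everyone is working, combined rate: 1/21 + 1/7 = (1 + 3)/21 = 4/21 per day.
Remaining 1/7 at 4/21 per day takes 3/4 days.

3/4 days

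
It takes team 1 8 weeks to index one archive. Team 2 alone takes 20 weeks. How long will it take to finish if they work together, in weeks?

40/7 weeks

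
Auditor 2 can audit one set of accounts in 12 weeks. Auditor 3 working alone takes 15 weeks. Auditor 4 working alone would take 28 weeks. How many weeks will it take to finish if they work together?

Combined rate: 1/12 + 1/15 + 1/28 = (35 + 28 + 15)/420 = 78/420 = 13/70 per week.
Time = 1 ÷ (13/70) = 70/13 weeks.

70/13 weeks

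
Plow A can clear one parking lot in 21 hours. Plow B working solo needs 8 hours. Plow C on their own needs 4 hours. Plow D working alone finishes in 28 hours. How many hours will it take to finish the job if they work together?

24/11 hours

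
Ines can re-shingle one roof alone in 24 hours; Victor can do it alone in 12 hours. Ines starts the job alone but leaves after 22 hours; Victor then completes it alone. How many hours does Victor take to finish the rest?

1 hour

In 22 hours Ines does 22/24 = 11/12 of the job, leaving 1/12.
Victor works at 1/12 per hour, so finishing takes 1/12 ÷ 1/12 = 1 hour.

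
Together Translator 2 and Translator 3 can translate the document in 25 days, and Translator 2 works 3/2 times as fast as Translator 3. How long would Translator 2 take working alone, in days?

Let Translator 3's rate be r; then Translator 2's rate is (3/2)r, so together (3/2 + 1)r = (5/2)r = 1/25.
Thus r = 2/125 per day.
Translator 3 alone: 125/2 days; Translator 2 alone: 125/3 days.

125/3 days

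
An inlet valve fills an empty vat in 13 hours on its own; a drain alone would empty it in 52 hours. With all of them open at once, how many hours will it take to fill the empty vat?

52/3 hours

Net rate = 1/13 − 1/52 = (4 − 1)/52 = 3/52 per hour.
Filling time = 1 ÷ (3/52) = 52/3 hours.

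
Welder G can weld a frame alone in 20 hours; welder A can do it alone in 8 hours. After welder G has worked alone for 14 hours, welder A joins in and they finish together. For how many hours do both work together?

12/7 hours

In 14 hours welder G does 14/20 = 7/10 of the job, leaving 3/10.
Welder G and welder A together work at 7/40 per hour, so finishing takes 3/10 ÷ 7/40 = 12/7 hours.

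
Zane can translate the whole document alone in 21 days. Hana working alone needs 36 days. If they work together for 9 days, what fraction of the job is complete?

Combined rate: 1/21 + 1/36 = (12 + 7)/252 = 19/252 per day.
In 9 days they complete 9·19/252 = 19/28 of the job.

19/28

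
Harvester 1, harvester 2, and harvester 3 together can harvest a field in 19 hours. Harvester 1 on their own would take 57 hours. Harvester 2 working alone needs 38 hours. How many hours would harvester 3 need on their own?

114 hours

Combined rate is 1/19 per hour.
Known contribution: 1/57 + 1/38 = (2 + 3)/114 = 5/114 per hour.
So harvester 3's rate is 1/19 − 5/114 = 1/114, meaning 114 hours alone.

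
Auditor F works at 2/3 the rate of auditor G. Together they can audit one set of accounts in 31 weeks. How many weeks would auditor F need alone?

155/2 weeks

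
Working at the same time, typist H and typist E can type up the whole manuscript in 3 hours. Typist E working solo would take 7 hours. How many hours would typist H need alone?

Combined rate is 1/3 per hour.
Known contribution: 1/7 per hour.
So typist H's rate is 1/3 − 1/7 = 4/21, meaning 21/4 hours alone.

21/4 hours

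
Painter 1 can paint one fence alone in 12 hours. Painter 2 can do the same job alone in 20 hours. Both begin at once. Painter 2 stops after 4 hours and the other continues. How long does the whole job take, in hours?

48/5 hours

In the first 4 hours the combined rate is 2/15, so 8/15 of the job is done, leaving 7/15.
After Painter 2 leaves the rate is 1/12 per hour; the remaining 7/15 takes 28/5 hours.
Total = 4 + 28/5 = 48/5 hours.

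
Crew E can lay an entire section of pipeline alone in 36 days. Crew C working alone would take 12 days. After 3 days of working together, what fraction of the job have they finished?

1/3

Combined rate: 1/36 + 1/12 = (1 + 3)/36 = 4/36 = 1/9 per day.
In 3 days they complete 3·1/9 = 1/3 of the job.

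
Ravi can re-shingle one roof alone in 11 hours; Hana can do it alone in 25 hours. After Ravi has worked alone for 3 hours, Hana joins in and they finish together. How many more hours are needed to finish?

50/9 hours

In 3 hours Ravi does 3/11 of the job, leaving 8/11.
Ravi and Hana together work at 36/275 per hour, so finishing takes 8/11 ÷ 36/275 = 50/9 hours.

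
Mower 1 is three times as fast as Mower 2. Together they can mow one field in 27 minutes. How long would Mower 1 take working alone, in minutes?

36 minutes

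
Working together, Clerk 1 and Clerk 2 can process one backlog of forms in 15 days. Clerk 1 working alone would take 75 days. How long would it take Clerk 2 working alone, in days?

75/4 days

Combined rate is 1/15 per day.
Known contribution: 1/75 per day.
So Clerk 2's rate is 1/15 − 1/75 = 4/75, meaning 75/4 days alone.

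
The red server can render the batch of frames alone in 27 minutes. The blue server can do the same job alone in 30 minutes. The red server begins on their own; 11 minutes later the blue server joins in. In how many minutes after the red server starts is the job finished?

In the first 11 minutes the red server alone does 11/27 of the job, leaving 16/27.
Once everyone is working, combined rate: 1/27 + 1/30 = (10 + 9)/270 = 19/270 per minute.
Remaining 16/27 at 19/270 per minute takes 160/19 minutes.
Total from the start = 11 + 160/19 = 369/19 minutes.

369/19 minutes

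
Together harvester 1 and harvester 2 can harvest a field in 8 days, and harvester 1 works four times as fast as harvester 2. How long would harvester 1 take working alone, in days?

Let harvester 2's rate be r; then harvester 1's rate is 4r, so together (4 + 1)r = 5r = 1/8.
Thus r = 1/40 per day.
Harvester 2 alone: 40 days; harvester 1 alone: 10 days.

10 days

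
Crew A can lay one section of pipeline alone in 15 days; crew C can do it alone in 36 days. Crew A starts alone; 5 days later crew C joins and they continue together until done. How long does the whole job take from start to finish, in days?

In 5 days crew A does 5/15 = 1/3 of the job, leaving 2/3.
Crew A and crew C together work at 17/180 per day, so finishing takes 2/3 ÷ 17/180 = 120/17 days.
Total time = 5 + 120/17 = 205/17 days.

205/17 days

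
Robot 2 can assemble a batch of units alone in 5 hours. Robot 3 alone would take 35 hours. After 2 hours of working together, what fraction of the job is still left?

19/35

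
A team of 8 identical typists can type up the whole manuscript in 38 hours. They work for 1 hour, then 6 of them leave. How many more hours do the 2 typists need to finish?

One typist does 1/304 of the job per hour.
After 1 hour with 8 typists, 1/38 is done (37/38 left).
With 2 typists the rate is 2/304 = 1/152, so the rest takes 37/38 ÷ 1/152 = 148 hours.

148 hours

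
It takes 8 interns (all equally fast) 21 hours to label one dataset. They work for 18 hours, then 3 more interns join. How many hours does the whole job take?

One intern does 1/168 of the job per hour.
After 18 hours with 8 interns, 6/7 is done (1/7 left).
With 11 interns the rate is 11/168, so the rest takes 1/7 ÷ 11/168 = 24/11 hours.
Total = 18 + 24/11 = 222/11 hours.

222/11 hours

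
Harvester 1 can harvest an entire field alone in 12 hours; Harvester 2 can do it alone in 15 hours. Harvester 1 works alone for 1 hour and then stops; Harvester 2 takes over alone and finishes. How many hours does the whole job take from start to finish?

59/4 hours

In 1 hour Harvester 1 does 1/12 of the job, leaving 11/12.
Harvester 2 works at 1/15 per hour, so finishing takes 11/12 ÷ 1/15 = 55/4 hours.
Total time = 1 + 55/4 = 59/4 hours.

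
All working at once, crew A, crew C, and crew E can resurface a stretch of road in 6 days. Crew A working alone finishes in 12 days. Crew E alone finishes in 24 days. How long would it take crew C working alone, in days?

Combined rate is 1/6 per day.
Known contribution: 1/12 + 1/24 = (2 + 1)/24 = 3/24 = 1/8 per day.
So crew C's rate is 1/6 − 1/8 = 1/24, meaning 24 days alone.

24 days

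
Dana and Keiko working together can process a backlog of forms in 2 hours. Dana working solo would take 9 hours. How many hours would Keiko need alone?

18/7 hours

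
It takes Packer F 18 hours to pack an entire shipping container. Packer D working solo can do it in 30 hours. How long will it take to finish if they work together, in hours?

45/4 hours

Combined rate: 1/18 + 1/30 = (5 + 3)/90 = 8/90 = 4/45 per hour.
Time = 1 ÷ (4/45) = 45/4 hours.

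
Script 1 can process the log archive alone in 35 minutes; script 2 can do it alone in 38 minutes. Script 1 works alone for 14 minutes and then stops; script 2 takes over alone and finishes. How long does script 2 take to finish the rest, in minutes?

114/5 minutes

In 14 minutes script 1 does 14/35 = 2/5 of the job, leaving 3/5.
Script 2 works at 1/38 per minute, so finishing takes 3/5 ÷ 1/38 = 114/5 minutes.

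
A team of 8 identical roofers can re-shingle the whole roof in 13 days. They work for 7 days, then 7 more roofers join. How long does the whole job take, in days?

51/5 days

One roofer does 1/104 of the job per day.
After 7 days with 8 roofers, 7/13 is done (6/13 left).
With 15 roofers the rate is 15/104, so the rest takes 6/13 ÷ 15/104 = 16/5 days.
Total = 7 + 16/5 = 51/5 days.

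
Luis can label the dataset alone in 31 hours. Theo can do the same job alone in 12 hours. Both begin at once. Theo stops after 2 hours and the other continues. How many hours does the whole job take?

In the first 2 hours the combined rate is 43/372, so 43/186 of the job is done, leaving 143/186.
After Theo leaves the rate is 1/31 per hour; the remaining 143/186 takes 143/6 hours.
Total = 2 + 143/6 = 155/6 hours.

155/6 hours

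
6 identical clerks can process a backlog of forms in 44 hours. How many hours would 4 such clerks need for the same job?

66 hours

Total work is 6·44 = 264 clerk-hours.
With 4 clerks: 264/4 = 66 hours.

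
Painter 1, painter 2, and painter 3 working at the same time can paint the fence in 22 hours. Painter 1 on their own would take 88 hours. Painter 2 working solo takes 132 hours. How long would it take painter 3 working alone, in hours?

264/7 hours

Combined rate is 1/22 per hour.
Known contribution: 1/88 + 1/132 = (3 + 2)/264 = 5/264 per hour.
So painter 3's rate is 1/22 − 5/264 = 7/264, meaning 264/7 hours alone.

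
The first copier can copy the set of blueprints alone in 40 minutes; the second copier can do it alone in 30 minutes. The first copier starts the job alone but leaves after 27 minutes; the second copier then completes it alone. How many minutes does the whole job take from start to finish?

147/4 minutes

In 27 minutes the first copier does 27/40 of the job, leaving 13/40.
The second copier works at 1/30 per minute, so finishing takes 13/40 ÷ 1/30 = 39/4 minutes.
Total time = 27 + 39/4 = 147/4 minutes.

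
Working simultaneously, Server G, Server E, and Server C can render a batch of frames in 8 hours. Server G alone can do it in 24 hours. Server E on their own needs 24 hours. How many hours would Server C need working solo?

24 hours

Combined rate is 1/8 per hour.
Known contribution: 1/24 + 1/24 = (1 + 1)/24 = 2/24 = 1/12 per hour.
So Server C's rate is 1/8 − 1/12 = 1/24, meaning 24 hours alone.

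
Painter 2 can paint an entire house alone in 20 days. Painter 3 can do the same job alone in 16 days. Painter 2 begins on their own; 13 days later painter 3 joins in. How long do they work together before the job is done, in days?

In the first 13 days painter 2 alone does 13/20 of the job, leaving 7/20.
Once everyone is working, combined rate: 1/20 + 1/16 = (4 + 5)/80 = 9/80 per day.
Remaining 7/20 at 9/80 per day takes 28/9 days.

28/9 days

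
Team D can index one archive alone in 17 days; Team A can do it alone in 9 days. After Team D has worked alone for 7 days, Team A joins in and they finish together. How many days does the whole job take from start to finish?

136/13 days

In 7 days Team D does 7/17 of the job, leaving 10/17.
Team D and Team A together work at 26/153 per day, so finishing takes 10/17 ÷ 26/153 = 45/13 days.
Total time = 7 + 45/13 = 136/13 days.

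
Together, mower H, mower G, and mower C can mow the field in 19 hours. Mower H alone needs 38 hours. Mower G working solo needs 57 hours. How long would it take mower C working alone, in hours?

114 hours

Combined rate is 1/19 per hour.
Known contribution: 1/38 + 1/57 = (3 + 2)/114 = 5/114 per hour.
So mower C's rate is 1/19 − 5/114 = 1/114, meaning 114 hours alone.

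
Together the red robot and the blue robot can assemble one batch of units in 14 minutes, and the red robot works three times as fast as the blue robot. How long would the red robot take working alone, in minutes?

56/3 minutes

Let the blue robot's rate be r; then the red robot's rate is 3r, so together (3 + 1)r = 4r = 1/14.
Thus r = 1/56 per minute.
The blue robot alone: 56 minutes; the red robot alone: 56/3 minutes.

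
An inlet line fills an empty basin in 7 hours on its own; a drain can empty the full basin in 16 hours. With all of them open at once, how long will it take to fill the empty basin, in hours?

112/9 hours

Net rate = 1/7 − 1/16 = (16 − 7)/112 = 9/112 per hour.
Filling time = 1 ÷ (9/112) = 112/9 hours.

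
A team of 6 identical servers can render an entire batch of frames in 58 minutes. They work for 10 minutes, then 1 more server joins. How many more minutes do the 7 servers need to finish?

288/7 minutes

One server does 1/348 of the job per minute.
After 10 minutes with 6 servers, 5/29 is done (24/29 left).
With 7 servers the rate is 7/348, so the rest takes 24/29 ÷ 7/348 = 288/7 minutes.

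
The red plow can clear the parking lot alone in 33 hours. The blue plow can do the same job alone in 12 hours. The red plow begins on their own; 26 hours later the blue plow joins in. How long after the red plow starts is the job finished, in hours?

418/15 hours

In the first 26 hours the red plow alone does 26/33 of the job, leaving 7/33.
Once everyone is working, combined rate: 1/33 + 1/12 = (4 + 11)/132 = 15/132 = 5/44 per hour.
Remaining 7/33 at 5/44 per hour takes 28/15 hours.
Total from the start = 26 + 28/15 = 418/15 hours.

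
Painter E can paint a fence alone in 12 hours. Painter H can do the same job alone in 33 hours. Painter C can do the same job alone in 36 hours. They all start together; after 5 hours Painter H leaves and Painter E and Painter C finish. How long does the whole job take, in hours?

84/11 hours

In the first 5 hours the combined rate is 14/99, so 70/99 of the job is done, leaving 29/99.
After Painter H leaves the rate is 1/9 per hour; the remaining 29/99 takes 29/11 hours.
Total = 5 + 29/11 = 84/11 hours.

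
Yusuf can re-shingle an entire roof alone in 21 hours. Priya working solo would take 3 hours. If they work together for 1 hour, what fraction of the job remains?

Combined rate: 1/21 + 1/3 = (1 + 7)/21 = 8/21 per hour.
In 1 hour they complete 1·8/21 = 8/21 of the job.
So 13/21 remains.

13/21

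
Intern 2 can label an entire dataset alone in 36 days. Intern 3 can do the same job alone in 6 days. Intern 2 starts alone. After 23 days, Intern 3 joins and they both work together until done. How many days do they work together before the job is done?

13/7 days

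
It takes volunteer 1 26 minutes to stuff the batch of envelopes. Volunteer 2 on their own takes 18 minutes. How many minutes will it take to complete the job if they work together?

Combined rate: 1/26 + 1/18 = (9 + 13)/234 = 22/234 = 11/117 per minute.
Time = 1 ÷ (11/117) = 117/11 minutes.

117/11 minutes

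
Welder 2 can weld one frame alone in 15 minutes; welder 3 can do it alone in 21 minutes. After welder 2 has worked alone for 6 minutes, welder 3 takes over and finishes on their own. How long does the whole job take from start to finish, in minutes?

93/5 minutes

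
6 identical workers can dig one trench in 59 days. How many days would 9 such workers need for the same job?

118/3 days

Total work is 6·59 = 354 worker-days.
With 9 workers: 354/9 = 118/3 days.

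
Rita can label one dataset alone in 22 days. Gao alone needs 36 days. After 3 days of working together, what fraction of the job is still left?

103/132

Combined rate: 1/22 + 1/36 = (18 + 11)/396 = 29/396 per day.
In 3 days they complete 3·29/396 = 29/132 of the job.
So 103/132 remains.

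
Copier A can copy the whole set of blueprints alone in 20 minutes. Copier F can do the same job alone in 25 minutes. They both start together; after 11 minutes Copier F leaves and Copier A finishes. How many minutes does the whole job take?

56/5 minutes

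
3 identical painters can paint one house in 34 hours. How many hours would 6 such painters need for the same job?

17 hours

Total work is 3·34 = 102 painter-hours.
With 6 painters: 102/6 = 17 hours.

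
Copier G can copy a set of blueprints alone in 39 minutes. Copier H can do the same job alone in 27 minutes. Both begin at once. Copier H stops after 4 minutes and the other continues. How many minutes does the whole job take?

In the first 4 minutes the combined rate is 22/351, so 88/351 of the job is done, leaving 263/351.
After copier H leaves the rate is 1/39 per minute; the remaining 263/351 takes 263/9 minutes.
Total = 4 + 263/9 = 299/9 minutes.

299/9 minutes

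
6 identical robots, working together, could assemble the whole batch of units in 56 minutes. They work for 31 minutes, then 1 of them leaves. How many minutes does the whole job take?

One robot does 1/336 of the job per minute.
After 31 minutes with 6 robots, 31/56 is done (25/56 left).
With 5 robots the rate is 5/336, so the rest takes 25/56 ÷ 5/336 = 30 minutes.
Total = 31 + 30 = 61 minutes.

61 minutes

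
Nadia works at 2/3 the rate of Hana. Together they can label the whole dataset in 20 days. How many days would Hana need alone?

100/3 days

Let Hana's rate be r; then Nadia's rate is (2/3)r, so together (2/3 + 1)r = (5/3)r = 1/20.
Thus r = 3/100 per day.
Hana alone: 100/3 days; Nadia alone: 50 days.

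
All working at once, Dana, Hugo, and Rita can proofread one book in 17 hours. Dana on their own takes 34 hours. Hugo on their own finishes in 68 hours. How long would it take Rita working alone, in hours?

Combined rate is 1/17 per hour.
Known contribution: 1/34 + 1/68 = (2 + 1)/68 = 3/68 per hour.
So Rita's rate is 1/17 − 3/68 = 1/68, meaning 68 hours alone.

68 hours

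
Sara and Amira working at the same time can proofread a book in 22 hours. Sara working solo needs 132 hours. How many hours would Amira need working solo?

132/5 hours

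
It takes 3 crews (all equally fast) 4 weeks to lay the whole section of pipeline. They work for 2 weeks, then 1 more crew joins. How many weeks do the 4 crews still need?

One crew does 1/12 of the job per week.
After 2 weeks with 3 crews, 1/2 is done (1/2 left).
With 4 crews the rate is 4/12 = 1/3, so the rest takes 1/2 ÷ 1/3 = 3/2 weeks.

3/2 weeks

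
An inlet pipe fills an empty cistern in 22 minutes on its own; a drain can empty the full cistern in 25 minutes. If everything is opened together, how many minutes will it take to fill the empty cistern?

Net rate = 1/22 − 1/25 = (25 − 22)/550 = 3/550 per minute.
Filling time = 1 ÷ (3/550) = 550/3 minutes.

550/3 minutes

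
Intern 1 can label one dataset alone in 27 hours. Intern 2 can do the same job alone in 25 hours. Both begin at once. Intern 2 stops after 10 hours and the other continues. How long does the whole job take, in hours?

81/5 hours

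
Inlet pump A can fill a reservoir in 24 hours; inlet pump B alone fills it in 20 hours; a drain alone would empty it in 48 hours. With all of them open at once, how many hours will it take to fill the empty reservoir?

240/17 hours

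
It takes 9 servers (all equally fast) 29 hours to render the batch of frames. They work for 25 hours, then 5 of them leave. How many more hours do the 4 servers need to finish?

9 hours

One server does 1/261 of the job per hour.
After 25 hours with 9 servers, 25/29 is done (4/29 left).
With 4 servers the rate is 4/261, so the rest takes 4/29 ÷ 4/261 = 9 hours.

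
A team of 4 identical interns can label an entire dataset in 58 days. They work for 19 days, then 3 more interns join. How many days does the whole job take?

289/7 days

One intern does 1/232 of the job per day.
After 19 days with 4 interns, 19/58 is done (39/58 left).
With 7 interns the rate is 7/232, so the rest takes 39/58 ÷ 7/232 = 156/7 days.
Total = 19 + 156/7 = 289/7 days.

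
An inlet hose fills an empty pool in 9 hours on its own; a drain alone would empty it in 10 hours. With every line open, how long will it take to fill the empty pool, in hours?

Net rate = 1/9 − 1/10 = (10 − 9)/90 = 1/90 per hour.
Filling time = 1 ÷ (1/90) = 90 hours.

90 hours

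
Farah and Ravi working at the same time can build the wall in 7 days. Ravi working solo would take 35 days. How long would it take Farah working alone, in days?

35/4 days

Combined rate is 1/7 per day.
Known contribution: 1/35 per day.
So Farah's rate is 1/7 − 1/35 = 4/35, meaning 35/4 days alone.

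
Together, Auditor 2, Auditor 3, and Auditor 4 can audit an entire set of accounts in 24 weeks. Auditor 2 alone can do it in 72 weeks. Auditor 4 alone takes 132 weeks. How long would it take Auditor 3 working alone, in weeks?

Combined rate is 1/24 per week.
Known contribution: 1/72 + 1/132 = (11 + 6)/792 = 17/792 per week.
So Auditor 3's rate is 1/24 − 17/792 = 2/99, meaning 99/2 weeks alone.

99/2 weeks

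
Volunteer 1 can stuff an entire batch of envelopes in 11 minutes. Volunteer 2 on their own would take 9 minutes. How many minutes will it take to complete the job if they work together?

99/20 minutes

Combined rate: 1/11 + 1/9 = (9 + 11)/99 = 20/99 per minute.
Time = 1 ÷ (20/99) = 99/20 minutes.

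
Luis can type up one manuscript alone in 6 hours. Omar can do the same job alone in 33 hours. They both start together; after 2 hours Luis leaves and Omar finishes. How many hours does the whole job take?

In the first 2 hours the combined rate is 13/66, so 13/33 of the job is done, leaving 20/33.
After Luis leaves the rate is 1/33 per hour; the remaining 20/33 takes 20 hours.
Total = 2 + 20 = 22 hours.

22 hours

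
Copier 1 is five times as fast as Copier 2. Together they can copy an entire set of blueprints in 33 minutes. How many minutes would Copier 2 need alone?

Let Copier 2's rate be r; then Copier 1's rate is 5r, so together (5 + 1)r = 6r = 1/33.
Thus r = 1/198 per minute.
Copier 2 alone: 198 minutes; Copier 1 alone: 198/5 minutes.

198 minutes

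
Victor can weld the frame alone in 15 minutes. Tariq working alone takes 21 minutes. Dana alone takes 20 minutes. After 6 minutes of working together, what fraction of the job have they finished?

Combined rate: 1/15 + 1/21 + 1/20 = (28 + 20 + 21)/420 = 69/420 = 23/140 per minute.
In 6 minutes they complete 6·23/140 = 69/70 of the job.

69/70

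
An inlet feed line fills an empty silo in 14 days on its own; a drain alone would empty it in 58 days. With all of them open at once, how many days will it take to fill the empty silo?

Net rate = 1/14 − 1/58 = (29 − 7)/406 = 22/406 = 11/203 per day.
Filling time = 1 ÷ (11/203) = 203/11 days.

203/11 days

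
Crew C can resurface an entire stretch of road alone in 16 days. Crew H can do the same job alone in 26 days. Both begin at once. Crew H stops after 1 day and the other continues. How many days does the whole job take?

In the first 1 day the combined rate is 21/208, so 21/208 of the job is done, leaving 187/208.
After crew H leaves the rate is 1/16 per day; the remaining 187/208 takes 187/13 days.
Total = 1 + 187/13 = 200/13 days.

200/13 days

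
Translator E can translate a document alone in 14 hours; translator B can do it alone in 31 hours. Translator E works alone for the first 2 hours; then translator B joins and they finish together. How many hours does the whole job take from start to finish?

154/15 hours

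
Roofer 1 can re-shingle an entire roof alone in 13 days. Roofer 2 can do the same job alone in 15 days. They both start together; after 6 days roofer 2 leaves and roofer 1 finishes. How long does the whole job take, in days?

In the first 6 days the combined rate is 28/195, so 56/65 of the job is done, leaving 9/65.
After roofer 2 leaves the rate is 1/13 per day; the remaining 9/65 takes 9/5 days.
Total = 6 + 9/5 = 39/5 days.

39/5 days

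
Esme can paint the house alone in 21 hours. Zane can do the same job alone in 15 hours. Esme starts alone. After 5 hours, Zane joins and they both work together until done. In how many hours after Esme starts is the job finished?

35/3 hours

In the first 5 hours Esme alone does 5/21 of the job, leaving 16/21.
Once everyone is working, combined rate: 1/21 + 1/15 = (5 + 7)/105 = 12/105 = 4/35 per hour.
Remaining 16/21 at 4/35 per hour takes 20/3 hours.
Total from the start = 5 + 20/3 = 35/3 hours.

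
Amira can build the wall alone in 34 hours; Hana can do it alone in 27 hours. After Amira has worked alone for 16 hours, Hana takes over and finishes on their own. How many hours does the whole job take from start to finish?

515/17 hours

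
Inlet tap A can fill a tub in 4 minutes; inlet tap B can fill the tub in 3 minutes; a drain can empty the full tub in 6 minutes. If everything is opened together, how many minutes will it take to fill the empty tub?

Net rate = 1/4 + 1/3 − 1/6 = (3 + 4 − 2)/12 = 5/12 per minute.
Filling time = 1 ÷ (5/12) = 12/5 minutes.

12/5 minutes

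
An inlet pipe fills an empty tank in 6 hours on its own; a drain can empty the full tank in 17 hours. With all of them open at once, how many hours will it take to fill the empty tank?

Net rate = 1/6 − 1/17 = (17 − 6)/102 = 11/102 per hour.
Filling time = 1 ÷ (11/102) = 102/11 hours.

102/11 hours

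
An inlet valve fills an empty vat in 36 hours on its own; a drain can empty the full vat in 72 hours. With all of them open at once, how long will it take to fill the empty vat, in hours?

72 hours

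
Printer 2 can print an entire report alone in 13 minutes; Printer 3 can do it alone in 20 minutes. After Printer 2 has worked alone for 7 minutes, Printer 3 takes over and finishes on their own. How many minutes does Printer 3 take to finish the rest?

In 7 minutes Printer 2 does 7/13 of the job, leaving 6/13.
Printer 3 works at 1/20 per minute, so finishing takes 6/13 ÷ 1/20 = 120/13 minutes.

120/13 minutes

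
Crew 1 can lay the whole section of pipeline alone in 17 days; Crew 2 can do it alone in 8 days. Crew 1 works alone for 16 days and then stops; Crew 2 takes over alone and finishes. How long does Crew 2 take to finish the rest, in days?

In 16 days Crew 1 does 16/17 of the job, leaving 1/17.
Crew 2 works at 1/8 per day, so finishing takes 1/17 ÷ 1/8 = 8/17 days.

8/17 days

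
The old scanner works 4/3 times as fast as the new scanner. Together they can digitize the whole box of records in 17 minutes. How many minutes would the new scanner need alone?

Let the new scanner's rate be r; then the old scanner's rate is (4/3)r, so together (4/3 + 1)r = (7/3)r = 1/17.
Thus r = 3/119 per minute.
The new scanner alone: 119/3 minutes; the old scanner alone: 119/4 minutes.

119/3 minutes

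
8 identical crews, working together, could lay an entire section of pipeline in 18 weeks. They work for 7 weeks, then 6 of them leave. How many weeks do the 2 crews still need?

44 weeks

One crew does 1/144 of the job per week.
After 7 weeks with 8 crews, 7/18 is done (11/18 left).
With 2 crews the rate is 2/144 = 1/72, so the rest takes 11/18 ÷ 1/72 = 44 weeks.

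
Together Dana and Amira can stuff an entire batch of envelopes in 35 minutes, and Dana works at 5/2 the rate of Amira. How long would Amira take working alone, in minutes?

245/2 minutes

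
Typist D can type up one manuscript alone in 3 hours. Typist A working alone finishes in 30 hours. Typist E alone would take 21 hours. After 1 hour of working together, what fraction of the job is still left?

Combined rate: 1/3 + 1/30 + 1/21 = (70 + 7 + 10)/210 = 87/210 = 29/70 per hour.
In 1 hour they complete 1·29/70 = 29/70 of the job.
So 41/70 remains.

41/70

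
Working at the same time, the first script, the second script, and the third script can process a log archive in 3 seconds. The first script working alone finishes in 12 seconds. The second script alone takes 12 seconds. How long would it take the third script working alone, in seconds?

6 seconds

Combined rate is 1/3 per second.
Known contribution: 1/12 + 1/12 = (1 + 1)/12 = 2/12 = 1/6 per second.
So the third script's rate is 1/3 − 1/6 = 1/6, meaning 6 seconds alone.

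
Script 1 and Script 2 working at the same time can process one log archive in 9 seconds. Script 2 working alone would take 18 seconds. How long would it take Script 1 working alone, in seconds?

Combined rate is 1/9 per second.
Known contribution: 1/18 per second.
So Script 1's rate is 1/9 − 1/18 = 1/18, meaning 18 seconds alone.

18 seconds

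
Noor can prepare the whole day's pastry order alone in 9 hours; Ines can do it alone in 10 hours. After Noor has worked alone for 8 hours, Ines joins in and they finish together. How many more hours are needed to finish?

In 8 hours Noor does 8/9 of the job, leaving 1/9.
Noor and Ines together work at 19/90 per hour, so finishing takes 1/9 ÷ 19/90 = 10/19 hours.

10/19 hours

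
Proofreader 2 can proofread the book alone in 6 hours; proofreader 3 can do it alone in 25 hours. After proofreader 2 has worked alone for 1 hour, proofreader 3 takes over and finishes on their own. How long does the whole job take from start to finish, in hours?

In 1 hour proofreader 2 does 1/6 of the job, leaving 5/6.
Proofreader 3 works at 1/25 per hour, so finishing takes 5/6 ÷ 1/25 = 125/6 hours.
Total time = 1 + 125/6 = 131/6 hours.

131/6 hours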